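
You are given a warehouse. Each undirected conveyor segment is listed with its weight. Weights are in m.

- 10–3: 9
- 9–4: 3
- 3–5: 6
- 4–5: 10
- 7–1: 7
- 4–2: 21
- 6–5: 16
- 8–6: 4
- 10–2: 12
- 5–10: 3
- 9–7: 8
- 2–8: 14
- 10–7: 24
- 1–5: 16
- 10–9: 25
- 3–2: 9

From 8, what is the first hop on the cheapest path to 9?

6

Candidate routes:
8 → 6 → 5 → 4 → 9: 4+16+10+3 = 33
8 → 2 → 4 → 9: 14+21+3 = 38
The minimum is 33 m via 8 → 6 → 5 → 4 → 9.
So from 8 the first move is to 6.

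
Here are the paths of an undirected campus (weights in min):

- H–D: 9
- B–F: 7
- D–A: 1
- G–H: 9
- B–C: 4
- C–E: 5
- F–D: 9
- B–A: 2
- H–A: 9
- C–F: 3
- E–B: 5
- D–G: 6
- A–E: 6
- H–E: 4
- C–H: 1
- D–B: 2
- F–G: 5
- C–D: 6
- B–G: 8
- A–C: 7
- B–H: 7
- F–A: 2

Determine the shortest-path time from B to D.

2 min

Compare a few routes:
B–A–D: 2+1 = 3
B–D: 2 = 2
The minimum is 2 min via B–D.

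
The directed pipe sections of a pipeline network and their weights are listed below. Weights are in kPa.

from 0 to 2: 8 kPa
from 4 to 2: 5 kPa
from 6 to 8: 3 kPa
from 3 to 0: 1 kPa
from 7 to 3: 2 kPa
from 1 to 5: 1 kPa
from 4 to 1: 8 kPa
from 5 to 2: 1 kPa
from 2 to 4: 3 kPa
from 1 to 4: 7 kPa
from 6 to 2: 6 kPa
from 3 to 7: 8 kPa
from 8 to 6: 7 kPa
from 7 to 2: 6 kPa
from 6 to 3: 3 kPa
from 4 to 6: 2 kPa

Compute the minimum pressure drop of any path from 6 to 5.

18 kPa

Candidate routes:
6 → 2 → 4 → 1 → 5: 6+3+8+1 = 18
6 → 3 → 0 → 2 → 4 → 1 → 5: 3+1+8+3+8+1 = 24
6 → 3 → 7 → 2 → 4 → 1 → 5: 3+8+6+3+8+1 = 29
The minimum is 18 kPa via 6 → 2 → 4 → 1 → 5.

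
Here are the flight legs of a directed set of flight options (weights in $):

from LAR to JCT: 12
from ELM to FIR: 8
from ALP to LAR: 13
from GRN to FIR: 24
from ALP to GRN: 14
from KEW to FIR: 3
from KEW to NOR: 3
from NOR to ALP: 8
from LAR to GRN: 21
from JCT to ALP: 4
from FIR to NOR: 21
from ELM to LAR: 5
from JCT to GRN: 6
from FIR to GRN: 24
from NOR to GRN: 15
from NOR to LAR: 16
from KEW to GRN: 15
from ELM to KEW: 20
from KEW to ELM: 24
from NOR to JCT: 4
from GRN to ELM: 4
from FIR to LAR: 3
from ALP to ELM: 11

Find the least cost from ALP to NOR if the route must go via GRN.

$41

Best ALP to GRN: ALP–GRN costing 14
Shortest GRN→NOR: GRN–ELM–KEW–NOR = 27
Total via GRN: 14 + 27 = $41.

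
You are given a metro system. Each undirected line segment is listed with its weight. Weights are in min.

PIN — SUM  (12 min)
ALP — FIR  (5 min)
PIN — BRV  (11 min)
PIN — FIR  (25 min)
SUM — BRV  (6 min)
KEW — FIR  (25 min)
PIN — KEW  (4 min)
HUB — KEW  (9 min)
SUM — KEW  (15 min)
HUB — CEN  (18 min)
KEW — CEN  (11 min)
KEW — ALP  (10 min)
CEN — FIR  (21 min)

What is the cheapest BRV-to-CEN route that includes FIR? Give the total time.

51 min

Best BRV to FIR: BRV–PIN–KEW–ALP–FIR costing 30
Shortest FIR→CEN: FIR–CEN = 21
Total via FIR: 30 + 21 = 51 min.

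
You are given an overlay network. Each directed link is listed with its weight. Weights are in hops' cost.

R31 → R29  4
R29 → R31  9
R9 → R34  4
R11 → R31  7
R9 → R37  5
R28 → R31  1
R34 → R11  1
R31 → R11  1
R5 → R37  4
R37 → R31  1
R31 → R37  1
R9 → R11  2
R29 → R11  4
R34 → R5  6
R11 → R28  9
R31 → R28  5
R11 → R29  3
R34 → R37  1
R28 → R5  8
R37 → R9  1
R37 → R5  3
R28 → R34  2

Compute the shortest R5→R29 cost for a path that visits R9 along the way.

10 hops' cost

Best R5 to R9: R5–R37–R9 costing 5
Shortest R9→R29: R9–R11–R29 = 5
Total via R9: 5 + 5 = 10 hops' cost.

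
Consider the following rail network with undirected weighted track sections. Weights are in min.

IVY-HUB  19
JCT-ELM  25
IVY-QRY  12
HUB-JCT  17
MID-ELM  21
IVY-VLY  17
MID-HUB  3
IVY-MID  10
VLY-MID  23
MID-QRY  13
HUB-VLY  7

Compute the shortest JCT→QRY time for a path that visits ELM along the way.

Best JCT to ELM: JCT → ELM costing 25
Shortest ELM→QRY: ELM → MID → QRY = 34
Total via ELM: 25 + 34 = 59 min.

59 min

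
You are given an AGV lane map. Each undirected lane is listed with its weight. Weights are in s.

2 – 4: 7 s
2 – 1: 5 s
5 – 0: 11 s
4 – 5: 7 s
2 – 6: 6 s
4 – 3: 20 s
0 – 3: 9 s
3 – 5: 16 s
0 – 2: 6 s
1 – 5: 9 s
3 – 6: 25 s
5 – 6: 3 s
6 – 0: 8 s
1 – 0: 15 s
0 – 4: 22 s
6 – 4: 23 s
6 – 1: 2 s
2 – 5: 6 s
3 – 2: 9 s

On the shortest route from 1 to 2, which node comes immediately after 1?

Compare a few routes:
1 → 6 → 2: 2+6 = 8
1 → 2: 5 = 5
Cheapest is 1 → 2 at 5 s.
So from 1 the first move is to 2.

2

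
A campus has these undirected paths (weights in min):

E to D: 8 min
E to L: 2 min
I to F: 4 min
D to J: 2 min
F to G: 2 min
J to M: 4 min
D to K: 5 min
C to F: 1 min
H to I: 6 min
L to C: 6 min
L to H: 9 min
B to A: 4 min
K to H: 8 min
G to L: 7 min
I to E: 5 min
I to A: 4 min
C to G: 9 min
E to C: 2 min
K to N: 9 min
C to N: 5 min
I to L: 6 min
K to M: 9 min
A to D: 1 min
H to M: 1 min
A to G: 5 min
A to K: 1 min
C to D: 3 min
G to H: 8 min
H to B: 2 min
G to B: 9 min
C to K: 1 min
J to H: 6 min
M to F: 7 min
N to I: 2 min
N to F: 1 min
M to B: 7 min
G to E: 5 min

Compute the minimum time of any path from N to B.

Enumerating some paths:
N - I - A - B: 2+4+4 = 10
N - F - C - K - A - B: 1+1+1+1+4 = 8
N - F - C - D - A - B: 1+1+3+1+4 = 10
The minimum is 8 min via N - F - C - K - A - B.

8 min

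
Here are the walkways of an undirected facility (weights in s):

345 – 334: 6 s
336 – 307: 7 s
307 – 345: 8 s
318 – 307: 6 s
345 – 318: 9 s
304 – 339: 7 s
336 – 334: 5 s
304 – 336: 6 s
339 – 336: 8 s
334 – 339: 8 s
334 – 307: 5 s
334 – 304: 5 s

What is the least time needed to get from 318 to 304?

16 s

Candidate routes:
318 - 345 - 334 - 304: 9+6+5 = 20
318 - 307 - 334 - 304: 6+5+5 = 16
318 - 307 - 336 - 304: 6+7+6 = 19
The minimum is 16 s via 318 - 307 - 334 - 304.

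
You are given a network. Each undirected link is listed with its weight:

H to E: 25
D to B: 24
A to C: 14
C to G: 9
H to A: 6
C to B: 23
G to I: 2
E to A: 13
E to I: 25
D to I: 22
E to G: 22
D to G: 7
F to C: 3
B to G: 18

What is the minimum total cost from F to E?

30

Running Dijkstra from F:
F: 0
C: 3  (via F)
G: 12  (via C)
I: 14  (via G)
A: 17  (via C)
D: 19  (via G)
H: 23  (via A)
B: 26  (via C)
E: 30  (via A)
Shortest route: F–C–A–E = 30.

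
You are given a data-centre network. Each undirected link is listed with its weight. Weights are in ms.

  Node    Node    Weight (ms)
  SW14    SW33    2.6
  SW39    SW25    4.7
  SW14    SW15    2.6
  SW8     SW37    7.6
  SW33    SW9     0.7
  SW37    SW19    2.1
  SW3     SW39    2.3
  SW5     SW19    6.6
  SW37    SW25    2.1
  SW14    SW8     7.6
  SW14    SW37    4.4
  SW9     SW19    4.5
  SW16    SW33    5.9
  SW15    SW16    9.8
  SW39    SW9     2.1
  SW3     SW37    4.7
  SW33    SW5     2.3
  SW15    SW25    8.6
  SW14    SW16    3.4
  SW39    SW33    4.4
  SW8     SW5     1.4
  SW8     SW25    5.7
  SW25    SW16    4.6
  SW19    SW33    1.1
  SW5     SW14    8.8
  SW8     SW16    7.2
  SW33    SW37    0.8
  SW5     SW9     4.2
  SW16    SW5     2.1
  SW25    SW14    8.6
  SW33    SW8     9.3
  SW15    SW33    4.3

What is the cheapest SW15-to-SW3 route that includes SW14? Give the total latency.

Best SW15 to SW14: SW15 → SW14 costing 2.6
Shortest SW14→SW3: SW14 → SW33 → SW9 → SW39 → SW3 = 7.7
Total via SW14: 2.6 + 7.7 = 10.3 ms.

10.3 ms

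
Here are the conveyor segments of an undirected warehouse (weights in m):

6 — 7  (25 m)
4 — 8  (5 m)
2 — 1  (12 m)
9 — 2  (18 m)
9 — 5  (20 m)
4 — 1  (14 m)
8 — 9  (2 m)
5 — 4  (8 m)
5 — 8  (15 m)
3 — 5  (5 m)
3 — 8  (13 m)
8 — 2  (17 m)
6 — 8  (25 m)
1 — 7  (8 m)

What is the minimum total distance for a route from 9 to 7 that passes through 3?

50 m

Shortest 9→3: 9 → 8 → 3 = 15
Shortest 3→7: 3 → 5 → 4 → 1 → 7 = 35
Total via 3: 15 + 35 = 50 m.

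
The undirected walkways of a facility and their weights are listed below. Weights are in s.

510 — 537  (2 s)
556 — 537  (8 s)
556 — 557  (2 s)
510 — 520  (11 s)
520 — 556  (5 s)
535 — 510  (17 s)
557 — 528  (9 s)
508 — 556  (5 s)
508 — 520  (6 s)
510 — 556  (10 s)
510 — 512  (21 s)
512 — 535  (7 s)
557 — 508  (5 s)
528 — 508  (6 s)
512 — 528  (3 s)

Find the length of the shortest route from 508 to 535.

16 s

Compare a few routes:
508 - 556 - 537 - 510 - 535: 5+8+2+17 = 32
508 - 557 - 528 - 512 - 535: 5+9+3+7 = 24
508 - 556 - 557 - 528 - 512 - 535: 5+2+9+3+7 = 26
508 - 528 - 512 - 535: 6+3+7 = 16
Cheapest is 508 - 528 - 512 - 535 at 16 s.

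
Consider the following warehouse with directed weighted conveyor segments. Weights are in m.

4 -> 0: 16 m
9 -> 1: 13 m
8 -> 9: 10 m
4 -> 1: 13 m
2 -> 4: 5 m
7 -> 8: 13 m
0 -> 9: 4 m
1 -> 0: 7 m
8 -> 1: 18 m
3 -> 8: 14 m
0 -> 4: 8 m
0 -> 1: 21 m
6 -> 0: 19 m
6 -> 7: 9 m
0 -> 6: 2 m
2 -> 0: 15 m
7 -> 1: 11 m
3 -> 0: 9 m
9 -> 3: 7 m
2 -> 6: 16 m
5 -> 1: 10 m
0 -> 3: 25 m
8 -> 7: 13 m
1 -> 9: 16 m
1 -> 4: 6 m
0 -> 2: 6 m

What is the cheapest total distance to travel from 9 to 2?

Shortest distances from 9:
9: 0
3: 7  (via 9)
1: 13  (via 9)
0: 16  (via 3)
6: 18  (via 0)
4: 19  (via 1)
8: 21  (via 3)
2: 22  (via 0)
Shortest route: 9 → 3 → 0 → 2 = 22 m.

22 m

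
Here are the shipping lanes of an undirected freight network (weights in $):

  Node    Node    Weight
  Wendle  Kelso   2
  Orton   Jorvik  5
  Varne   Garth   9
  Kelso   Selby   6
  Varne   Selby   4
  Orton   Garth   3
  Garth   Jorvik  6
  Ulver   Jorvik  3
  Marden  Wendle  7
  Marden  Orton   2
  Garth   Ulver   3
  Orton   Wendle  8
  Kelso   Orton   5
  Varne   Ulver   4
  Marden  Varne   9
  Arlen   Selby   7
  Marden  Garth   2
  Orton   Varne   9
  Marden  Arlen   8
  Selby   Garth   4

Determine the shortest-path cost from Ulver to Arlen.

Settle nodes by increasing distance from Ulver:
Ulver: 0
Garth: 3  (via Ulver)
Jorvik: 3  (via Ulver)
Varne: 4  (via Ulver)
Marden: 5  (via Garth)
Orton: 6  (via Garth)
Selby: 7  (via Garth)
Kelso: 11  (via Orton)
Wendle: 12  (via Marden)
Arlen: 13  (via Marden)
Shortest route: Ulver → Garth → Marden → Arlen = $13.

$13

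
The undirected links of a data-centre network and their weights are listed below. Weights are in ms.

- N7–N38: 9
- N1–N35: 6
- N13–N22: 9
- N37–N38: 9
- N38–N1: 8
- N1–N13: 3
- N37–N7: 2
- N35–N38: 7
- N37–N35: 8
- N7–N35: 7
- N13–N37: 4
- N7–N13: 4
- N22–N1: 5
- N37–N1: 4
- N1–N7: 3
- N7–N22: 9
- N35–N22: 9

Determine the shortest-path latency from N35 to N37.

8 ms

Settle nodes by increasing distance from N35:
N35: 0
N1: 6  (via N35)
N38: 7  (via N35)
N7: 7  (via N35)
N37: 8  (via N35)
Shortest route: N35–N37 = 8 ms.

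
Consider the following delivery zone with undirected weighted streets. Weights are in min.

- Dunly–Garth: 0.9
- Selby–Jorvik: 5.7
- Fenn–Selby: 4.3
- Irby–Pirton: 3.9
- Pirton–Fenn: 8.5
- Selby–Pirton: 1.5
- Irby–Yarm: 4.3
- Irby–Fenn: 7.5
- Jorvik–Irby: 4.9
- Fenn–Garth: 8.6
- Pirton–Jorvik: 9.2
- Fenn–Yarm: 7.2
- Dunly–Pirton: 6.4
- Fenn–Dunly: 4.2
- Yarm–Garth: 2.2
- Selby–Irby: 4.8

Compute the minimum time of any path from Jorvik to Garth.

11.4 min

Compare a few routes:
Jorvik - Irby - Pirton - Dunly - Garth: 4.9+3.9+6.4+0.9 = 16.1
Jorvik - Selby - Fenn - Dunly - Garth: 5.7+4.3+4.2+0.9 = 15.1
Jorvik - Selby - Pirton - Dunly - Garth: 5.7+1.5+6.4+0.9 = 14.5
Jorvik - Irby - Yarm - Garth: 4.9+4.3+2.2 = 11.4
The minimum is 11.4 min via Jorvik - Irby - Yarm - Garth.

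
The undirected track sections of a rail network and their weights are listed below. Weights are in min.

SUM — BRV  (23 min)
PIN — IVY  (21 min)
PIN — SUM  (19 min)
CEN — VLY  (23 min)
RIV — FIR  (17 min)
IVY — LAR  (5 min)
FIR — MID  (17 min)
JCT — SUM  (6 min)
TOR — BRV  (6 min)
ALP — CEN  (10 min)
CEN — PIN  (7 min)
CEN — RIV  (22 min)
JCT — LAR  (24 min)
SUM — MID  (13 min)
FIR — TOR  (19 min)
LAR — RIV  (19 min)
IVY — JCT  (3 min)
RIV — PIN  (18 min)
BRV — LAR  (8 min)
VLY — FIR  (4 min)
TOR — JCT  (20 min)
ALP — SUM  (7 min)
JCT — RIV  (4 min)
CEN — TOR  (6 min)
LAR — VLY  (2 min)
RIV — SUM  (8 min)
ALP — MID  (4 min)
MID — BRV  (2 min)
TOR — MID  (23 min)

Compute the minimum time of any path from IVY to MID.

15 min

Enumerating some paths:
IVY - LAR - BRV - MID: 5+8+2 = 15
IVY - JCT - SUM - ALP - MID: 3+6+7+4 = 20
The minimum is 15 min via IVY - LAR - BRV - MID.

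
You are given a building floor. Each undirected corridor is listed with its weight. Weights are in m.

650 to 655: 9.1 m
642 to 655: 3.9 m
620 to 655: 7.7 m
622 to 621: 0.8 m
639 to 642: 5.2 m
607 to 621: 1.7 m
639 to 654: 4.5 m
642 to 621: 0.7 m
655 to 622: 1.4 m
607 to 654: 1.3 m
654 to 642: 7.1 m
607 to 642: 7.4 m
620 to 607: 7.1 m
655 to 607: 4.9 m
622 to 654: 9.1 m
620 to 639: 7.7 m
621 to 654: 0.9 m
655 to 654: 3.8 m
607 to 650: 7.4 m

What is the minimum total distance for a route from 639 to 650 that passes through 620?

22.2 m

Shortest 639→620: 639–620 = 7.7
Best 620 to 650: 620–607–650 costing 14.5
Total via 620: 7.7 + 14.5 = 22.2 m.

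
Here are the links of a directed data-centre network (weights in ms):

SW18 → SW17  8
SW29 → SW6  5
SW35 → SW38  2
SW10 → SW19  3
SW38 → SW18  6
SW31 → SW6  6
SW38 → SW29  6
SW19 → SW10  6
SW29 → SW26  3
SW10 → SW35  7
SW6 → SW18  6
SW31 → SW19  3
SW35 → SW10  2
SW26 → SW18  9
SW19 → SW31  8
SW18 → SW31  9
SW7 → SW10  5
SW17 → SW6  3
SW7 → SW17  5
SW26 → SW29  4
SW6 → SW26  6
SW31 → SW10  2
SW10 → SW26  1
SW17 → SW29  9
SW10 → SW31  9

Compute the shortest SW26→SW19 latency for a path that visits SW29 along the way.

Best SW26 to SW29: SW26 → SW29 costing 4
Shortest SW29→SW19: SW29 → SW6 → SW18 → SW31 → SW19 = 23
Total via SW29: 4 + 23 = 27 ms.

27 ms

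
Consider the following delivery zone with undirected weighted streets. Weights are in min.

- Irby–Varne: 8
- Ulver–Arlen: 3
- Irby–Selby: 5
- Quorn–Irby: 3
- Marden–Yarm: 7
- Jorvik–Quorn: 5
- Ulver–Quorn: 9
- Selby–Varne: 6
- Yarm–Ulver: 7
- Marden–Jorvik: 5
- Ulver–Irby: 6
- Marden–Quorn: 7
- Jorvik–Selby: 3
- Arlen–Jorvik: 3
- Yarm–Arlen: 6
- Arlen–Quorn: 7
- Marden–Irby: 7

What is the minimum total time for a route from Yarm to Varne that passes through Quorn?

24 min

Best Yarm to Quorn: Yarm–Arlen–Quorn costing 13
Shortest Quorn→Varne: Quorn–Irby–Varne = 11
Total via Quorn: 13 + 11 = 24 min.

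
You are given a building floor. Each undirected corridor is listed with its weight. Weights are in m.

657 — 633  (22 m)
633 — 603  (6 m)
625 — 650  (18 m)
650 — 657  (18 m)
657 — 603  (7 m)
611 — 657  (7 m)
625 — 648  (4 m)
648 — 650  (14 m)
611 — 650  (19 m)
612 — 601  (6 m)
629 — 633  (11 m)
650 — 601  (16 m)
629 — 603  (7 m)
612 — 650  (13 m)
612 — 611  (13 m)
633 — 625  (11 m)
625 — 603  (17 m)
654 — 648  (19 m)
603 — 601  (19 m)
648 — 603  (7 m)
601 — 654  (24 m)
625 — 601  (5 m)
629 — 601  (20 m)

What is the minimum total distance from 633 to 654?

32 m

Candidate routes:
633 - 603 - 648 - 654: 6+7+19 = 32
633 - 625 - 648 - 654: 11+4+19 = 34
The minimum is 32 m via 633 - 603 - 648 - 654.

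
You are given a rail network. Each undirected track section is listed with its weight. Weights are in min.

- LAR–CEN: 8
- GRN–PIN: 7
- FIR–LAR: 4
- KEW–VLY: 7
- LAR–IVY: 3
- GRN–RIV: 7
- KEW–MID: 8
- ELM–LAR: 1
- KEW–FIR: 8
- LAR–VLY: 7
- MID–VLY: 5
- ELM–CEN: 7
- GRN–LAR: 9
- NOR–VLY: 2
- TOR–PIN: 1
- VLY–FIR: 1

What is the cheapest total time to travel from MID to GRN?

19 min

Settle nodes by increasing distance from MID:
MID: 0
VLY: 5  (via MID)
FIR: 6  (via VLY)
NOR: 7  (via VLY)
KEW: 8  (via MID)
LAR: 10  (via FIR)
ELM: 11  (via LAR)
IVY: 13  (via LAR)
CEN: 18  (via LAR)
GRN: 19  (via LAR)
Shortest route: MID → VLY → FIR → LAR → GRN = 19 min.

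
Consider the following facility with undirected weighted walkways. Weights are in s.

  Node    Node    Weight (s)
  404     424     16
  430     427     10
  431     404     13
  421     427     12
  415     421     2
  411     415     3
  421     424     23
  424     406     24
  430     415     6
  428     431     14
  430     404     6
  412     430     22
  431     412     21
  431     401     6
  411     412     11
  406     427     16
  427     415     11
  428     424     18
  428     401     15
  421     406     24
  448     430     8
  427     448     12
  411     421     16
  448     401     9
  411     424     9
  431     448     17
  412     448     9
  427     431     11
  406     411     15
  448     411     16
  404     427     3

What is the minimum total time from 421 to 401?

Enumerating some paths:
421 - 427 - 431 - 401: 12+11+6 = 29
421 - 415 - 427 - 431 - 401: 2+11+11+6 = 30
421 - 415 - 411 - 448 - 401: 2+3+16+9 = 30
421 - 415 - 430 - 448 - 401: 2+6+8+9 = 25
Cheapest is 421 - 415 - 430 - 448 - 401 at 25 s.

25 s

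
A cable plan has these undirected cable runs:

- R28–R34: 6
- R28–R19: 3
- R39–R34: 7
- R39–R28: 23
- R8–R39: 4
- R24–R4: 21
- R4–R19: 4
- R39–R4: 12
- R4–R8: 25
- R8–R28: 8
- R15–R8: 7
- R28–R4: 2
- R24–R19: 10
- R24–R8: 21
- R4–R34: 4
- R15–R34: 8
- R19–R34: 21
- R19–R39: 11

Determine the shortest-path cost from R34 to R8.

11

Running Dijkstra from R34:
R34: 0
R4: 4  (via R34)
R28: 6  (via R34)
R39: 7  (via R34)
R19: 8  (via R4)
R15: 8  (via R34)
R8: 11  (via R39)
Shortest route: R34–R39–R8 = 11.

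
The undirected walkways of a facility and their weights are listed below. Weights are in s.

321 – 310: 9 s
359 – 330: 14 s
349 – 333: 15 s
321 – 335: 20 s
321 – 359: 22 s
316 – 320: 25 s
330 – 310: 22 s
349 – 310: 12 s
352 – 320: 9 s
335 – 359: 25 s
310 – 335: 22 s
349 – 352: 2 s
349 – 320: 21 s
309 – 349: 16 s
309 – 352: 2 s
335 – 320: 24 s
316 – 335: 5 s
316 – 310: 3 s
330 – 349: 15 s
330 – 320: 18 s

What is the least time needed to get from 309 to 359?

Compare a few routes:
309–352–320–330–359: 2+9+18+14 = 43
309–352–349–330–359: 2+2+15+14 = 33
309–349–330–359: 16+15+14 = 45
Cheapest is 309–352–349–330–359 at 33 s.

33 s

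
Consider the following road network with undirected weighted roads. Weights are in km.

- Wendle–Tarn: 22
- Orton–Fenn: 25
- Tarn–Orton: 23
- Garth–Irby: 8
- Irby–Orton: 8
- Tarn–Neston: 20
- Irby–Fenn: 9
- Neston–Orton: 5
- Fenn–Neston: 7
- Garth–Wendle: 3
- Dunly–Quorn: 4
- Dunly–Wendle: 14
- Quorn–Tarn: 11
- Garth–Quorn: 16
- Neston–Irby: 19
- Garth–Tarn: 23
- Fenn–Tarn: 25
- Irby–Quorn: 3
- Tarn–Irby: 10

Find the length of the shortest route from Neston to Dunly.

20 km

Enumerating some paths:
Neston → Orton → Irby → Quorn → Dunly: 5+8+3+4 = 20
Neston → Fenn → Irby → Quorn → Dunly: 7+9+3+4 = 23
The minimum is 20 km via Neston → Orton → Irby → Quorn → Dunly.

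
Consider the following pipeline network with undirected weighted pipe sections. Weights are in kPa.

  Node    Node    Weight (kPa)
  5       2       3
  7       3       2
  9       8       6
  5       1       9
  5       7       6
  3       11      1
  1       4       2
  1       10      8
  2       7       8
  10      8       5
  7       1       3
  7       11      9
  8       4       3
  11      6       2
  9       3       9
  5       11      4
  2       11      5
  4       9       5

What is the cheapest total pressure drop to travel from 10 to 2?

19 kPa

Candidate routes:
10–1–5–2: 8+9+3 = 20
10–8–4–1–7–2: 5+3+2+3+8 = 21
10–1–7–2: 8+3+8 = 19
10–1–7–5–2: 8+3+6+3 = 20
Cheapest is 10–1–7–2 at 19 kPa.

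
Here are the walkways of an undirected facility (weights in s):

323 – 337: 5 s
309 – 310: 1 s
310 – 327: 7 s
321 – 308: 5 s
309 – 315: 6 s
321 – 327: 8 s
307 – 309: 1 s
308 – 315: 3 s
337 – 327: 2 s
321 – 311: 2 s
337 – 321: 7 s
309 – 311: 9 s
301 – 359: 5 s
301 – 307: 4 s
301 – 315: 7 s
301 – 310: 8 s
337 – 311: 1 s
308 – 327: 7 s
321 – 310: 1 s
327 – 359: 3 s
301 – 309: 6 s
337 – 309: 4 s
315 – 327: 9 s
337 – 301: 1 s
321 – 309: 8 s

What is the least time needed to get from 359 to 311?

6 s

Candidate routes:
359 - 301 - 337 - 311: 5+1+1 = 7
359 - 327 - 337 - 311: 3+2+1 = 6
The minimum is 6 s via 359 - 327 - 337 - 311.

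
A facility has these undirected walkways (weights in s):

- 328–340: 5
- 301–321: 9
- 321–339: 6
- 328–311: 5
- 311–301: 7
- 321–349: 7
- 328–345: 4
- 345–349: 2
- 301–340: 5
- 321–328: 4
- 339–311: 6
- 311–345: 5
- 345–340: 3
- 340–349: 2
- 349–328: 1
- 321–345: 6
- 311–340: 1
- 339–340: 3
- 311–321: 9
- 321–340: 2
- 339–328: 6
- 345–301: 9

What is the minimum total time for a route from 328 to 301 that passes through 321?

11 s

Best 328 to 321: 328 → 321 costing 4
Shortest 321→301: 321 → 340 → 301 = 7
Total via 321: 4 + 7 = 11 s.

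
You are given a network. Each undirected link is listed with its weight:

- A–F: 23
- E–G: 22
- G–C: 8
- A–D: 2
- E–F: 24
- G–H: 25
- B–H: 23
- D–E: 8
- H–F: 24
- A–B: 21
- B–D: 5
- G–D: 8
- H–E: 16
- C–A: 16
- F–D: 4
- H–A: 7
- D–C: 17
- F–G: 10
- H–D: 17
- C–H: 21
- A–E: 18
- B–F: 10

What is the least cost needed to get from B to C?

21

Settle nodes by increasing distance from B:
B: 0
D: 5  (via B)
A: 7  (via D)
F: 9  (via D)
E: 13  (via D)
G: 13  (via D)
H: 14  (via A)
C: 21  (via G)
Shortest route: B–D–G–C = 21.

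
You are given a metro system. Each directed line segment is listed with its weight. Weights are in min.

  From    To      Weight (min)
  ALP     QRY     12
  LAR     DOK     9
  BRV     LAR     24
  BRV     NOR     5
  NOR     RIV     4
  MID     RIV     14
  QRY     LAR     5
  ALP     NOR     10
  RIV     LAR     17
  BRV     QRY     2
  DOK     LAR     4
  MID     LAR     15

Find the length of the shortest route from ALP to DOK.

Settle nodes by increasing distance from ALP:
ALP: 0
NOR: 10  (via ALP)
QRY: 12  (via ALP)
RIV: 14  (via NOR)
LAR: 17  (via QRY)
DOK: 26  (via LAR)
Shortest route: ALP–QRY–LAR–DOK = 26 min.

26 min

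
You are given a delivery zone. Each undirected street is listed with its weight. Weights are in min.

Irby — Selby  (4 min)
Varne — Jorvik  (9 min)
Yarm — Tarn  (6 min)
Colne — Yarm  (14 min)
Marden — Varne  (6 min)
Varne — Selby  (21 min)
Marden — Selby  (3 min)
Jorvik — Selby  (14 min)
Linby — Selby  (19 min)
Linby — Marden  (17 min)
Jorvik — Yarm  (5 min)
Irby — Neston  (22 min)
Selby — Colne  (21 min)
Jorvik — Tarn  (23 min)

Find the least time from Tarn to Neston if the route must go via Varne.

55 min

Best Tarn to Varne: Tarn–Yarm–Jorvik–Varne costing 20
Shortest Varne→Neston: Varne–Marden–Selby–Irby–Neston = 35
Total via Varne: 20 + 35 = 55 min.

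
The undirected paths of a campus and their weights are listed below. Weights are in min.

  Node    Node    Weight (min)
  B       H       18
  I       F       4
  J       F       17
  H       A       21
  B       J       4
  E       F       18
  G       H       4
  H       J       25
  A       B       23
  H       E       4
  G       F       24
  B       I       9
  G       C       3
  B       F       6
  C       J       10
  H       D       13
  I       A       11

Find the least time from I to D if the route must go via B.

Best I to B: I → B costing 9
Best B to D: B → H → D costing 31
Total via B: 9 + 31 = 40 min.

40 min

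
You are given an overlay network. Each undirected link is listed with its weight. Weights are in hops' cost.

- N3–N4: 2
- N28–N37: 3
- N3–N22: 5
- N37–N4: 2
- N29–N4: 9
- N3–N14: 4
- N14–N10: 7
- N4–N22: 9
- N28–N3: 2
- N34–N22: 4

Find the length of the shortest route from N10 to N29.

22 hops' cost

Compare a few routes:
N10 → N14 → N3 → N28 → N37 → N4 → N29: 7+4+2+3+2+9 = 27
N10 → N14 → N3 → N4 → N29: 7+4+2+9 = 22
The minimum is 22 hops' cost via N10 → N14 → N3 → N4 → N29.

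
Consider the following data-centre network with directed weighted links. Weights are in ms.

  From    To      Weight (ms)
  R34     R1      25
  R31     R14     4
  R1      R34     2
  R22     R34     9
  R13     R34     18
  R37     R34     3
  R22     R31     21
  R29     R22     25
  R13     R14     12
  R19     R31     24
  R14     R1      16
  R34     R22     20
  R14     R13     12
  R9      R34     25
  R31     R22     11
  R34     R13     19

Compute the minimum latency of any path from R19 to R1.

44 ms

Settle nodes by increasing distance from R19:
R19: 0
R31: 24  (via R19)
R14: 28  (via R31)
R22: 35  (via R31)
R13: 40  (via R14)
R34: 44  (via R22)
R1: 44  (via R14)
Shortest route: R19–R31–R14–R1 = 44 ms.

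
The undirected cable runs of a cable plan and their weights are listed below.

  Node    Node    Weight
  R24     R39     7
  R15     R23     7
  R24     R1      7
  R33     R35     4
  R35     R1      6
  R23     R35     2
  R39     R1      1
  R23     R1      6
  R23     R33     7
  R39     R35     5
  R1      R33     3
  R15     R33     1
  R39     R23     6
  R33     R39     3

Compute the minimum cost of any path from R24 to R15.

11

Candidate routes:
R24–R39–R35–R33–R15: 7+5+4+1 = 17
R24–R1–R39–R33–R15: 7+1+3+1 = 12
R24–R1–R33–R15: 7+3+1 = 11
R24–R39–R1–R33–R15: 7+1+3+1 = 12
Cheapest is R24–R1–R33–R15 at 11.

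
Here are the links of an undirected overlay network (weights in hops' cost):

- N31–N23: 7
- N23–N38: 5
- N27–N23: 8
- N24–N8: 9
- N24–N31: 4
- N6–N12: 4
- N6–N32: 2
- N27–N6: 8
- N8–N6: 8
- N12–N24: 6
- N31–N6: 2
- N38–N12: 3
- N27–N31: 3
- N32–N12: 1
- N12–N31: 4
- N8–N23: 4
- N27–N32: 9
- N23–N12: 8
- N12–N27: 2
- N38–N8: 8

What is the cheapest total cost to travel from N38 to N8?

8 hops' cost

Running Dijkstra from N38:
N38: 0
N12: 3  (via N38)
N32: 4  (via N12)
N27: 5  (via N12)
N23: 5  (via N38)
N6: 6  (via N32)
N31: 7  (via N12)
N8: 8  (via N38)
Shortest route: N38–N8 = 8 hops' cost.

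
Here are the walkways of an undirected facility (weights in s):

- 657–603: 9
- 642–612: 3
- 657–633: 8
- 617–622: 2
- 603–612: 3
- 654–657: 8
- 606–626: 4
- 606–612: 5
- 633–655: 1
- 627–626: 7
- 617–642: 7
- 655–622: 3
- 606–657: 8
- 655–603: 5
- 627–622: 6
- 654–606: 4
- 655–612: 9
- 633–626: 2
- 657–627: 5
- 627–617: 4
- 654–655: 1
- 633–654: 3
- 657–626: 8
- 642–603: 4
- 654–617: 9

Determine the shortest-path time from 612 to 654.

9 s

Compare a few routes:
612–655–654: 9+1 = 10
612–606–654: 5+4 = 9
The minimum is 9 s via 612–606–654.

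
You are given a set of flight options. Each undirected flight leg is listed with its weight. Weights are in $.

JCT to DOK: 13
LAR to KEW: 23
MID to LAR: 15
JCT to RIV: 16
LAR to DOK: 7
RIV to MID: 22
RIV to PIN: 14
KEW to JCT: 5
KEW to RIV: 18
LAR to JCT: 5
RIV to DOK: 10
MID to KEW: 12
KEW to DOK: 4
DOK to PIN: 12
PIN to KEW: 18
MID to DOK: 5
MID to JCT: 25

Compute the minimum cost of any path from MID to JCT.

$14

Compare a few routes:
MID - DOK - KEW - JCT: 5+4+5 = 14
MID - KEW - JCT: 12+5 = 17
Cheapest is MID - DOK - KEW - JCT at $14.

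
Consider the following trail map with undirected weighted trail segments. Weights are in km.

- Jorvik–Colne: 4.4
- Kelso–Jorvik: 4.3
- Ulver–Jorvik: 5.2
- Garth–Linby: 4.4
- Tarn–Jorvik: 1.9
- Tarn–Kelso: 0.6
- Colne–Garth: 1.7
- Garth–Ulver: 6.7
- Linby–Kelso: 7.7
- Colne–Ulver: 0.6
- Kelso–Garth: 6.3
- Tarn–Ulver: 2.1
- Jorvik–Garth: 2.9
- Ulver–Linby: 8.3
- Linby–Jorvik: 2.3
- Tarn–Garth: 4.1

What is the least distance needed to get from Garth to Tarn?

Running Dijkstra from Garth:
Garth: 0
Colne: 1.7  (via Garth)
Ulver: 2.3  (via Colne)
Jorvik: 2.9  (via Garth)
Tarn: 4.1  (via Garth)
Shortest route: Garth–Tarn = 4.1 km.

4.1 km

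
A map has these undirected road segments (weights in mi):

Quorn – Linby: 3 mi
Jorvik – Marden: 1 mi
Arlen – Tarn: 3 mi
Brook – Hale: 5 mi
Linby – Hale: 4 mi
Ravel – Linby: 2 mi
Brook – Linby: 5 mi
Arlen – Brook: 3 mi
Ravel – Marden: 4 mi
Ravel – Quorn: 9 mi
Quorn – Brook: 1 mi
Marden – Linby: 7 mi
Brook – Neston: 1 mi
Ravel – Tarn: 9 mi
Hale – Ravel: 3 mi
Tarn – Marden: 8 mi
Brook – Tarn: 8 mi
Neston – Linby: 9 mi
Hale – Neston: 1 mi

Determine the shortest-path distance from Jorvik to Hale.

Settle nodes by increasing distance from Jorvik:
Jorvik: 0
Marden: 1  (via Jorvik)
Ravel: 5  (via Marden)
Linby: 7  (via Ravel)
Hale: 8  (via Ravel)
Shortest route: Jorvik → Marden → Ravel → Hale = 8 mi.

8 mi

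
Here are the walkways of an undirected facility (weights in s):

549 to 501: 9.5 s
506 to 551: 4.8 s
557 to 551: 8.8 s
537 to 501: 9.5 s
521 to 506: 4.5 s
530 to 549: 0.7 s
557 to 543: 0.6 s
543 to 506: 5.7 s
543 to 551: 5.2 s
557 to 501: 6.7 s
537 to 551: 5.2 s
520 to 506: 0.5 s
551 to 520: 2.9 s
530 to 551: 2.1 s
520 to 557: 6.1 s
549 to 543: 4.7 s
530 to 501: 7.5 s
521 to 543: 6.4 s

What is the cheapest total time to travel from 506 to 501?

Enumerating some paths:
506 - 520 - 551 - 530 - 501: 0.5+2.9+2.1+7.5 = 13
506 - 520 - 557 - 501: 0.5+6.1+6.7 = 13.3
Cheapest is 506 - 520 - 551 - 530 - 501 at 13 s.

13 s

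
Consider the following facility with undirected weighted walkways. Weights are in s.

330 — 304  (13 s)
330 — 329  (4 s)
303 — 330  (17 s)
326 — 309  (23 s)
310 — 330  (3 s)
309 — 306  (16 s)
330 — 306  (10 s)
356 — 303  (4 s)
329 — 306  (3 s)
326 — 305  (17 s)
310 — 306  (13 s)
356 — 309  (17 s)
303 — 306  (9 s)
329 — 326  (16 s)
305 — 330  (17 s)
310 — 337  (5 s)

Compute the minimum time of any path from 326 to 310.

23 s

Candidate routes:
326 - 329 - 330 - 310: 16+4+3 = 23
326 - 305 - 330 - 310: 17+17+3 = 37
326 - 329 - 306 - 330 - 310: 16+3+10+3 = 32
326 - 329 - 306 - 310: 16+3+13 = 32
The minimum is 23 s via 326 - 329 - 330 - 310.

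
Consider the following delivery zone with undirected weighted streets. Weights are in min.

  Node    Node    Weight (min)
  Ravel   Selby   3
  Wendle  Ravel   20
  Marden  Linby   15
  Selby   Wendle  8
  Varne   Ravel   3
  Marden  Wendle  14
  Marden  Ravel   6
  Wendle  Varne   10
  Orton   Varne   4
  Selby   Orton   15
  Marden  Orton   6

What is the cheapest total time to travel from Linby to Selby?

Shortest distances from Linby:
Linby: 0
Marden: 15  (via Linby)
Orton: 21  (via Marden)
Ravel: 21  (via Marden)
Selby: 24  (via Ravel)
Shortest route: Linby → Marden → Ravel → Selby = 24 min.

24 min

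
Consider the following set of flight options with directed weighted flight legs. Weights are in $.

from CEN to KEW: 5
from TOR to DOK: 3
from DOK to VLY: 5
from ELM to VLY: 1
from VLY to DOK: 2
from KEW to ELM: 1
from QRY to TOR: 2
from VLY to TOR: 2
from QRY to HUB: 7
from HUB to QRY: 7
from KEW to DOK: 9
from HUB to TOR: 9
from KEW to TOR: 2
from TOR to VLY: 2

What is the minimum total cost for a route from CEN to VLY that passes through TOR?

Shortest CEN→TOR: CEN–KEW–TOR = 7
Best TOR to VLY: TOR–VLY costing 2
Total via TOR: 7 + 2 = $9.

$9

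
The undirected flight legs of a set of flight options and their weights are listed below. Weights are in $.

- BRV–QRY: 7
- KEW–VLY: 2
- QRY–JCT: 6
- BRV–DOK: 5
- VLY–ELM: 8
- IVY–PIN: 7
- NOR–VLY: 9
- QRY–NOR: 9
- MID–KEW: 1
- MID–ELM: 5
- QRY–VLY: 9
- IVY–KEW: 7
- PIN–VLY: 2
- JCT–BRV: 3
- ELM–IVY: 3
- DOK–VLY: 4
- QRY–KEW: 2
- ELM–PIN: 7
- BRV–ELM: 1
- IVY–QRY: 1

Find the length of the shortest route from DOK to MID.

Compare a few routes:
DOK–BRV–ELM–MID: 5+1+5 = 11
DOK–VLY–KEW–MID: 4+2+1 = 7
DOK–BRV–ELM–IVY–QRY–KEW–MID: 5+1+3+1+2+1 = 13
The minimum is $7 via DOK–VLY–KEW–MID.

$7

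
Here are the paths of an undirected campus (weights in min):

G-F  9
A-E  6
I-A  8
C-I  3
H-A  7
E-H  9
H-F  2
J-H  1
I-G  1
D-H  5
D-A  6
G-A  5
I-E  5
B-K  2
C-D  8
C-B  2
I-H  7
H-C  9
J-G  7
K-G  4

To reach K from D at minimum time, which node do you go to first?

Enumerating some paths:
D–A–G–K: 6+5+4 = 15
D–C–B–K: 8+2+2 = 12
The minimum is 12 min via D–C–B–K.
So from D the first move is to C.

C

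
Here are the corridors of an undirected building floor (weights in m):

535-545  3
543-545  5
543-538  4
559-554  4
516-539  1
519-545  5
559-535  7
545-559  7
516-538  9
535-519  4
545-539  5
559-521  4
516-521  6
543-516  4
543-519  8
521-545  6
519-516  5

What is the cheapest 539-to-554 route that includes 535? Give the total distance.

19 m

Shortest 539→535: 539 → 545 → 535 = 8
Best 535 to 554: 535 → 559 → 554 costing 11
Total via 535: 8 + 11 = 19 m.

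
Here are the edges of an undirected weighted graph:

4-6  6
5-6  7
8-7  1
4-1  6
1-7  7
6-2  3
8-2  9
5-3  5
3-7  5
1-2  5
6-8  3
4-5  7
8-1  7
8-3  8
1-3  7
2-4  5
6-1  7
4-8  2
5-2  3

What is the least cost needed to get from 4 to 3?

Shortest distances from 4:
4: 0
8: 2  (via 4)
7: 3  (via 8)
2: 5  (via 4)
6: 5  (via 8)
1: 6  (via 4)
5: 7  (via 4)
3: 8  (via 7)
Shortest route: 4–8–7–3 = 8.

8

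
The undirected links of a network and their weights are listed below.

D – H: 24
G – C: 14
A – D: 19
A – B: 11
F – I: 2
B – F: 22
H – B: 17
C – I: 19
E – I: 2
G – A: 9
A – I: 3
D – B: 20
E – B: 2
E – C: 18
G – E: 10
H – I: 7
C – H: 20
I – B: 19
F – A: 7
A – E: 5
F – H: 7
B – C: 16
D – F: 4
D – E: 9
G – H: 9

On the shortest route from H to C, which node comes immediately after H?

C

Enumerating some paths:
H - G - C: 9+14 = 23
H - C: 20 = 20
The minimum is 20 via H - C.
So from H the first move is to C.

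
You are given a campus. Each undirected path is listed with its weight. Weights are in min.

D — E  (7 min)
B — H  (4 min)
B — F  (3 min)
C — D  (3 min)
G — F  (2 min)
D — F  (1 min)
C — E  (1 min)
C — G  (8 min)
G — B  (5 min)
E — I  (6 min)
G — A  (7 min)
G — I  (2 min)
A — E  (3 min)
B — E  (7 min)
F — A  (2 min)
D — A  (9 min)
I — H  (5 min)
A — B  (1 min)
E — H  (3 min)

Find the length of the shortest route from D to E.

4 min

Enumerating some paths:
D → F → A → E: 1+2+3 = 6
D → C → E: 3+1 = 4
D → E: 7 = 7
Cheapest is D → C → E at 4 min.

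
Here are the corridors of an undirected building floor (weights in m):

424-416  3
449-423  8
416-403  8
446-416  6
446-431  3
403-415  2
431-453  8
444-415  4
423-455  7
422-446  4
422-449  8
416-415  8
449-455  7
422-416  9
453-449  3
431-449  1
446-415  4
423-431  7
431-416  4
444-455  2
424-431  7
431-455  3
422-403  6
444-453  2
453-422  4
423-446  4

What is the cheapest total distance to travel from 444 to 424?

Settle nodes by increasing distance from 444:
444: 0
455: 2  (via 444)
453: 2  (via 444)
415: 4  (via 444)
449: 5  (via 453)
431: 5  (via 455)
403: 6  (via 415)
422: 6  (via 453)
446: 8  (via 415)
423: 9  (via 455)
416: 9  (via 431)
424: 12  (via 431)
Shortest route: 444–455–431–424 = 12 m.

12 m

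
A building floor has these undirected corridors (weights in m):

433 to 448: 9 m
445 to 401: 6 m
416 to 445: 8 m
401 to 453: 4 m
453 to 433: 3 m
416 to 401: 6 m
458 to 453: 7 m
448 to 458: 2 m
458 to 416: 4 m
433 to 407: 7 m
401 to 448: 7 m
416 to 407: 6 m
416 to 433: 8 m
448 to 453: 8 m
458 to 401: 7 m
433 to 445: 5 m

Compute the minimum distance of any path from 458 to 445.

12 m

Compare a few routes:
458 → 453 → 433 → 445: 7+3+5 = 15
458 → 448 → 401 → 445: 2+7+6 = 15
458 → 416 → 445: 4+8 = 12
458 → 401 → 445: 7+6 = 13
The minimum is 12 m via 458 → 416 → 445.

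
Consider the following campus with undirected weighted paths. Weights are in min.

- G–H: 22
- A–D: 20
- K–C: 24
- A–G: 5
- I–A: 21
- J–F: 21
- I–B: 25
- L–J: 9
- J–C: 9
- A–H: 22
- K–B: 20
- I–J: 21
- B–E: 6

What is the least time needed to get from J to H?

64 min

Running Dijkstra from J:
J: 0
C: 9  (via J)
L: 9  (via J)
F: 21  (via J)
I: 21  (via J)
K: 33  (via C)
A: 42  (via I)
B: 46  (via I)
G: 47  (via A)
E: 52  (via B)
D: 62  (via A)
H: 64  (via A)
Shortest route: J–I–A–H = 64 min.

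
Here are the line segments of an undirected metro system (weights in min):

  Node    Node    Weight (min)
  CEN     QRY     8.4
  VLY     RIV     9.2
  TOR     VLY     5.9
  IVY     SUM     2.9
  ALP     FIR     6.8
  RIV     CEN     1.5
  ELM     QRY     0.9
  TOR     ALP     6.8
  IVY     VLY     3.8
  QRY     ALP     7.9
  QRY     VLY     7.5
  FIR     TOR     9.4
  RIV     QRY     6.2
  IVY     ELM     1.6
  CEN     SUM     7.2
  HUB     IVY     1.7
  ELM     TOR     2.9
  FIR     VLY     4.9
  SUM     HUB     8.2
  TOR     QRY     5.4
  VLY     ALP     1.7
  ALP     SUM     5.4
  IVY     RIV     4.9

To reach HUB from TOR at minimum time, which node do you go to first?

Enumerating some paths:
TOR–QRY–ELM–IVY–HUB: 5.4+0.9+1.6+1.7 = 9.6
TOR–ELM–IVY–HUB: 2.9+1.6+1.7 = 6.2
The minimum is 6.2 min via TOR–ELM–IVY–HUB.
So from TOR the first move is to ELM.

ELM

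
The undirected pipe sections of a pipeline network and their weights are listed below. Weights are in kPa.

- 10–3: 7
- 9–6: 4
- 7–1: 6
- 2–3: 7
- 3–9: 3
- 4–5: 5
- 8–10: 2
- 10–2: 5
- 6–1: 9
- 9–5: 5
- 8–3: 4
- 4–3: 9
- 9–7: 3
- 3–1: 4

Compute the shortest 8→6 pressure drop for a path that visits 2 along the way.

21 kPa

Shortest 8→2: 8–10–2 = 7
Shortest 2→6: 2–3–9–6 = 14
Total via 2: 7 + 14 = 21 kPa.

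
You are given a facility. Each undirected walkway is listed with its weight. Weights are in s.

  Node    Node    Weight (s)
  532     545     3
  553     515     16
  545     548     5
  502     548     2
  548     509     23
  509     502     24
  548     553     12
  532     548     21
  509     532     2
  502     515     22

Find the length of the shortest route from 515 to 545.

29 s

Candidate routes:
515–502–548–532–545: 22+2+21+3 = 48
515–553–548–545: 16+12+5 = 33
515–502–548–545: 22+2+5 = 29
Cheapest is 515–502–548–545 at 29 s.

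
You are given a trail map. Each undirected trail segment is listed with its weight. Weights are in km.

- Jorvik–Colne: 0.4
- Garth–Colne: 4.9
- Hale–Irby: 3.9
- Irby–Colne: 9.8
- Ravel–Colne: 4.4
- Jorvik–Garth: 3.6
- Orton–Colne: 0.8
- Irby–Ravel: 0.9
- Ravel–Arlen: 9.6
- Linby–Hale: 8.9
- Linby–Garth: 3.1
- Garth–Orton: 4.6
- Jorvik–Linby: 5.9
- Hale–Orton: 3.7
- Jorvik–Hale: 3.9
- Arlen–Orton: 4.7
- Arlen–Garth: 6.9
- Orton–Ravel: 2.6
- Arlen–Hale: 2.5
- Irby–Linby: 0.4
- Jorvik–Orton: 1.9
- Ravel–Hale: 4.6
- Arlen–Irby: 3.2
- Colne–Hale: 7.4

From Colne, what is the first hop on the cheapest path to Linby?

Orton

Compare a few routes:
Colne–Jorvik–Orton–Ravel–Irby–Linby: 0.4+1.9+2.6+0.9+0.4 = 6.2
Colne–Orton–Ravel–Irby–Linby: 0.8+2.6+0.9+0.4 = 4.7
Colne–Ravel–Irby–Linby: 4.4+0.9+0.4 = 5.7
The minimum is 4.7 km via Colne–Orton–Ravel–Irby–Linby.
So from Colne the first move is to Orton.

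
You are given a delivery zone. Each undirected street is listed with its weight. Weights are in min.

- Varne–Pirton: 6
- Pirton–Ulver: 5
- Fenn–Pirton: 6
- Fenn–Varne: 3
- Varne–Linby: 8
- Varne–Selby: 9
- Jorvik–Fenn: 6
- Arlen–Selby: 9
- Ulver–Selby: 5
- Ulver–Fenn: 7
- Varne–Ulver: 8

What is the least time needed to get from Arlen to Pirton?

Candidate routes:
Arlen - Selby - Ulver - Pirton: 9+5+5 = 19
Arlen - Selby - Varne - Pirton: 9+9+6 = 24
Arlen - Selby - Ulver - Fenn - Pirton: 9+5+7+6 = 27
The minimum is 19 min via Arlen - Selby - Ulver - Pirton.

19 min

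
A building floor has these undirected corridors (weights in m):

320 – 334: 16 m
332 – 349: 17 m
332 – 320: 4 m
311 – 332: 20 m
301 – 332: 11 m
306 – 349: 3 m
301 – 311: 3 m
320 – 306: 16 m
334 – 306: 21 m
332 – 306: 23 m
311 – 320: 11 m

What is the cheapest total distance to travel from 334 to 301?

30 m

Compare a few routes:
334 → 320 → 332 → 301: 16+4+11 = 31
334 → 320 → 311 → 301: 16+11+3 = 30
Cheapest is 334 → 320 → 311 → 301 at 30 m.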